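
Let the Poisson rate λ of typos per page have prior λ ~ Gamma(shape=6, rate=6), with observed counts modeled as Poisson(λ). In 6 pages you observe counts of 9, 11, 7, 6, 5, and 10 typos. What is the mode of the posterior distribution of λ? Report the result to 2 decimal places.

λ̂_MAP = 4.42

Σxᵢ = 9+11+7+6+5+10 = 48, with n = 6.
Posterior ∝ λ^5e^(−6λ) · λ^48e^(−6λ) = λ^53e^(−12λ), i.e. Gamma(shape=54, rate=12).
The mode of a Gamma(a, b) with a ≥ 1 (shape–rate) is (a−1)/b = 53/12 ≈ 4.42.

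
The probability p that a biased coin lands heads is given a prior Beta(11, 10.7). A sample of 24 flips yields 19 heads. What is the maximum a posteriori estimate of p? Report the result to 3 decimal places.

Prior: Beta(11, 10.7).
Data: 19 successes in 24 trials. The binomial likelihood contributes p^19(1−p)^5, so the posterior is Beta(11+19, 10.7+5) = Beta(30, 15.7).
For Beta(a, b) with a, b > 1 the mode is (a−1)/(a+b−2) = 29/43.7 ≈ 0.664.

p̂_MAP = 0.664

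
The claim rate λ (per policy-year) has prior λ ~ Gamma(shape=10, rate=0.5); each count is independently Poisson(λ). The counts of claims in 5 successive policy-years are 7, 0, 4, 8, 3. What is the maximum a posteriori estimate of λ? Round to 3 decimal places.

λ̂_MAP = 5.636

Σxᵢ = 7+0+4+8+3 = 22, with n = 5.
Posterior ∝ λ^9e^(−0.5λ) · λ^22e^(−5λ) = λ^31e^(−5.5λ), i.e. Gamma(shape=32, rate=5.5).
The mode of a Gamma(a, b) with a ≥ 1 (shape–rate) is (a−1)/b = 31/5.5 ≈ 5.636.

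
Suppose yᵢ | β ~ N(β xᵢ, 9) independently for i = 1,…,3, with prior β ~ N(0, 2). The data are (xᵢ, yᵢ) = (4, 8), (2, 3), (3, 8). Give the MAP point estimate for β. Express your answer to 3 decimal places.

log p(β | y) = −Σ(yᵢ − βxᵢ)²/(2·9) − β²/(2·2) + const.
Setting the derivative to zero: Σxᵢ(yᵢ − βxᵢ)/9 − β/2 = 0, so β = Σxᵢyᵢ / (Σxᵢ² + σ²/τ²).
Σxᵢyᵢ = 4·8 + 2·3 + 3·8 = 62; Σxᵢ² = 29; σ²/τ² = 4.5.
β̂_MAP = 62 / (29 + 4.5) = 62/33.5 ≈ 1.851.

β̂_MAP = 1.851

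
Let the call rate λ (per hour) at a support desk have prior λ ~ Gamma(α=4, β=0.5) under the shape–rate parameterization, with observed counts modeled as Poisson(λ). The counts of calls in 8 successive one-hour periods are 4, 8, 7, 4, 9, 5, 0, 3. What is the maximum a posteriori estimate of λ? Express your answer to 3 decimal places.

λ̂_MAP = 5.059

Σxᵢ = 4+8+7+4+9+5+0+3 = 40, with n = 8.
Posterior ∝ λ^3e^(−0.5λ) · λ^40e^(−8λ) = λ^43e^(−8.5λ), i.e. Gamma(shape=44, rate=8.5).
The mode of a Gamma(a, b) with a ≥ 1 (shape–rate) is (a−1)/b = 43/8.5 ≈ 5.059.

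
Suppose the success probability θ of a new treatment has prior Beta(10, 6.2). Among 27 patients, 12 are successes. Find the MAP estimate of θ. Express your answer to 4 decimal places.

θ̂_MAP = 0.5097

Prior: Beta(10, 6.2).
Data: 12 successes in 27 trials. The binomial likelihood contributes θ^12(1−θ)^15, so the posterior is Beta(10+12, 6.2+15) = Beta(22, 21.2).
For Beta(a, b) with a, b > 1 the mode is (a−1)/(a+b−2) = 21/41.2 ≈ 0.5097.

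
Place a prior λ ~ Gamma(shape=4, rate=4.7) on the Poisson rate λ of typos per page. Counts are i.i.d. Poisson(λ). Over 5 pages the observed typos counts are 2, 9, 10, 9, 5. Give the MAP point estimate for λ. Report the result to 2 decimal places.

Σxᵢ = 2+9+10+9+5 = 35, with n = 5.
Posterior ∝ λ^3e^(−4.7λ) · λ^35e^(−5λ) = λ^38e^(−9.7λ), i.e. Gamma(shape=39, rate=9.7).
The mode of a Gamma(a, b) with a ≥ 1 (shape–rate) is (a−1)/b = 38/9.7 ≈ 3.92.

λ̂_MAP = 3.92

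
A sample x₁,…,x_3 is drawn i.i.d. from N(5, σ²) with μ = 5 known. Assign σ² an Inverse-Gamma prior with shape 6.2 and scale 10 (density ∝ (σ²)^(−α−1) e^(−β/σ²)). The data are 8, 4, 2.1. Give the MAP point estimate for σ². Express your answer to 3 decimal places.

Sum of squared deviations about the known mean: SS = (8−5)² + (4−5)² + (2.1−5)² = 18.41.
The Normal likelihood contributes (σ²)^(−n/2) exp(−SS/(2σ²)), so the posterior is Inverse-Gamma(α + n/2, β + SS/2) = Inverse-Gamma(7.7, 19.205).
The mode of Inverse-Gamma(a, b) is b/(a+1) = 19.205/8.7 ≈ 2.207.

σ̂²_MAP = 2.207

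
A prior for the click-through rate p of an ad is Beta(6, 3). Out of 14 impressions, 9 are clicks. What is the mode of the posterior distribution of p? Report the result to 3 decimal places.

p̂_MAP = 0.667

Prior: Beta(6, 3).
Data: 9 successes in 14 trials. The binomial likelihood contributes p^9(1−p)^5, so the posterior is Beta(6+9, 3+5) = Beta(15, 8).
For Beta(a, b) with a, b > 1 the mode is (a−1)/(a+b−2) = 14/21 ≈ 0.667.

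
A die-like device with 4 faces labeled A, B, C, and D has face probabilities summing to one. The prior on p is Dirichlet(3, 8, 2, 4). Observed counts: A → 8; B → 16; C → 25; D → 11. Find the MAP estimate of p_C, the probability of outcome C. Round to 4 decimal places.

MAP estimate of p_C = 0.3562

The posterior is Dirichlet(αᵢ + nᵢ) = Dirichlet(11, 24, 27, 15).
For a Dirichlet(a₁,…,a_K) with all aᵢ > 1, the mode has j-th component (aⱼ − 1)/(Σaᵢ − K).
Here Σaᵢ = 77 and K = 4, so p_C = (27 − 1)/(77 − 4) = 26/73 ≈ 0.3562.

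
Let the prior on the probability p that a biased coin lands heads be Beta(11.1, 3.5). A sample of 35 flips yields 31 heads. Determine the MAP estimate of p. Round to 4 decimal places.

Prior: Beta(11.1, 3.5).
Data: 31 successes in 35 trials. The binomial likelihood contributes p^31(1−p)^4, so the posterior is Beta(11.1+31, 3.5+4) = Beta(42.1, 7.5).
For Beta(a, b) with a, b > 1 the mode is (a−1)/(a+b−2) = 41.1/47.6 ≈ 0.8634.

p̂_MAP = 0.8634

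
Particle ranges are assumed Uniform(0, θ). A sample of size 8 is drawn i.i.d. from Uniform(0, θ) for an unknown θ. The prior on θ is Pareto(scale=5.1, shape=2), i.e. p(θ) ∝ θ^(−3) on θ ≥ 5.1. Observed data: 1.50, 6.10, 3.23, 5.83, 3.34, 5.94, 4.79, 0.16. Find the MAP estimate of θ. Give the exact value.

θ̂_MAP = 6.10

The Uniform(0, θ) likelihood is θ^(−n) for θ ≥ max(xᵢ), zero otherwise. Here max(xᵢ) = 6.10.
Posterior ∝ θ^(−3) · θ^(−8) = θ^(−11) on θ ≥ max(5.1, 6.10) = 6.10.
This density is strictly decreasing in θ, so the posterior mode lies at the lower boundary of the support.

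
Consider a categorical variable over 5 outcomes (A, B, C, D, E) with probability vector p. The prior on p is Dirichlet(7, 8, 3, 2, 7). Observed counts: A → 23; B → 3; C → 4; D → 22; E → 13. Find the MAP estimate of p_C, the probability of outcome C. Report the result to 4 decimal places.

The posterior is Dirichlet(αᵢ + nᵢ) = Dirichlet(30, 11, 7, 24, 20).
For a Dirichlet(a₁,…,a_K) with all aᵢ > 1, the mode has j-th component (aⱼ − 1)/(Σaᵢ − K).
Here Σaᵢ = 92 and K = 5, so p_C = (7 − 1)/(92 − 5) = 6/87 ≈ 0.0690.

MAP estimate of p_C = 0.0690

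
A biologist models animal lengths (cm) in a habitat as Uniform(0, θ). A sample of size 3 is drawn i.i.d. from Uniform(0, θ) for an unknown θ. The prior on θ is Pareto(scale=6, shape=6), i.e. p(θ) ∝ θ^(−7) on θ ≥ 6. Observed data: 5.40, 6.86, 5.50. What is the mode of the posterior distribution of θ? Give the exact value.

The Uniform(0, θ) likelihood is θ^(−n) for θ ≥ max(xᵢ), zero otherwise. Here max(xᵢ) = 6.86.
Posterior ∝ θ^(−7) · θ^(−3) = θ^(−10) on θ ≥ max(6, 6.86) = 6.86.
This density is strictly decreasing in θ, so the posterior mode lies at the lower boundary of the support.

θ̂_MAP = 6.86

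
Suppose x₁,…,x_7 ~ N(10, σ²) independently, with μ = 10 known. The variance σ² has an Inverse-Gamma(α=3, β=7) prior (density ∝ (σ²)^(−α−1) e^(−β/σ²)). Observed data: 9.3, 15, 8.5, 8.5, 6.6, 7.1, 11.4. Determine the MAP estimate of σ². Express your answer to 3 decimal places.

σ̂²_MAP = 4.395

Sum of squared deviations about the known mean: SS = (9.3−10)² + (15−10)² + (8.5−10)² + (8.5−10)² + (6.6−10)² + (7.1−10)² + (11.4−10)² = 51.92.
The Normal likelihood contributes (σ²)^(−n/2) exp(−SS/(2σ²)), so the posterior is Inverse-Gamma(α + n/2, β + SS/2) = Inverse-Gamma(6.5, 32.96).
The mode of Inverse-Gamma(a, b) is b/(a+1) = 32.96/7.5 ≈ 4.395.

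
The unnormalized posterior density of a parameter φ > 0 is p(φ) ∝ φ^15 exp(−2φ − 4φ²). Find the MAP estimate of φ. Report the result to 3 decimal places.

ℓ'(φ) = 15/φ − 2 − 8φ. Setting this to zero and multiplying by φ: 8φ² + 2φ − 15 = 0.
φ = (−2 + √(2² + 4·8·15)) / (2·8) = (−2 + √484) / 16 = (−2 + 22)/16 = 5/4.
ℓ''(φ) = −15/φ² − 8 < 0, confirming a maximum.

φ̂_MAP = 1.250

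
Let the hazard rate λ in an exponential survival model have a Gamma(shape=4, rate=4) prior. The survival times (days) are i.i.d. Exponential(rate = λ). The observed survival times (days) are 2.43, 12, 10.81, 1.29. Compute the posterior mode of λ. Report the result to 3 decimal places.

λ̂_MAP = 0.229

The Exponential(rate=λ) likelihood is ∝ λ^n e^(−λΣtᵢ). Here n = 4 and Σtᵢ = 2.43 + 12 + 10.81 + 1.29 = 26.53.
Posterior ∝ λ^3e^(−4λ) · λ^4e^(−26.53λ) = λ^7e^(−30.53λ), i.e. Gamma(8, 30.53).
Mode = (a−1)/b = 7/30.53 ≈ 0.229.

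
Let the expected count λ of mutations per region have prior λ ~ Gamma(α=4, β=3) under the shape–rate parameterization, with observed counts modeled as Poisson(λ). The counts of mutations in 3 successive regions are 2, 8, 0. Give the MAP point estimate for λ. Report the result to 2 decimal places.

λ̂_MAP = 2.17

Σxᵢ = 2+8+0 = 10, with n = 3.
Posterior ∝ λ^3e^(−3λ) · λ^10e^(−3λ) = λ^13e^(−6λ), i.e. Gamma(shape=14, rate=6).
The mode of a Gamma(a, b) with a ≥ 1 (shape–rate) is (a−1)/b = 13/6 ≈ 2.17.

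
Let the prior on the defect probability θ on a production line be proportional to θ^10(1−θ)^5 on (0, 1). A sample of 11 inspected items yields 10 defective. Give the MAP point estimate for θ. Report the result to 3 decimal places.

The prior density ∝ θ^10(1−θ)^5 is the kernel of Beta(11, 6).
Data: 10 successes in 11 trials. The binomial likelihood contributes θ^10(1−θ)^1, so the posterior is Beta(11+10, 6+1) = Beta(21, 7).
For Beta(a, b) with a, b > 1 the mode is (a−1)/(a+b−2) = 20/26 ≈ 0.769.

θ̂_MAP = 0.769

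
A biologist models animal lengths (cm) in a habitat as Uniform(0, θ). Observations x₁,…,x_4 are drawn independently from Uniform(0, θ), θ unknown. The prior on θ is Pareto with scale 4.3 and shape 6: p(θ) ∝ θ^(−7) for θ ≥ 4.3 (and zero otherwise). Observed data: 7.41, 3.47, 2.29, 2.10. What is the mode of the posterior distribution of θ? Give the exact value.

θ̂_MAP = 7.41

The Uniform(0, θ) likelihood is θ^(−n) for θ ≥ max(xᵢ), zero otherwise. Here max(xᵢ) = 7.41.
Posterior ∝ θ^(−7) · θ^(−4) = θ^(−11) on θ ≥ max(4.3, 7.41) = 7.41.
This density is strictly decreasing in θ, so the posterior mode lies at the lower boundary of the support.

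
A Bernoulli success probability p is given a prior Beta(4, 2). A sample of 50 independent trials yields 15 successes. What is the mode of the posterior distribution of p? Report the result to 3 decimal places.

p̂_MAP = 0.333

Prior: Beta(4, 2).
Data: 15 successes in 50 trials. The binomial likelihood contributes p^15(1−p)^35, so the posterior is Beta(4+15, 2+35) = Beta(19, 37).
For Beta(a, b) with a, b > 1 the mode is (a−1)/(a+b−2) = 18/54 ≈ 0.333.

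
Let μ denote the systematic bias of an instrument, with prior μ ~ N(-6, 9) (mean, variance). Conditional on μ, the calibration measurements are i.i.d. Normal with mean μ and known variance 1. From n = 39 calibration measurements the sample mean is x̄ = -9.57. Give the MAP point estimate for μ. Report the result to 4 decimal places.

n = 39, x̄ = -9.57.
For a Normal prior and Normal likelihood with known variance, the posterior is Normal; its mode equals its mean, the precision-weighted average.
Prior precision 1/σ₀² = 1/9; data precision n/σ² = 39/1 = 39.
μ̂ = ((1/9)·(-6) + 39·(-9.57)) / (1/9 + 39) = (-112169/300)/(352/9) = -336507/35200 ≈ -9.5599.

μ̂_MAP = -9.5599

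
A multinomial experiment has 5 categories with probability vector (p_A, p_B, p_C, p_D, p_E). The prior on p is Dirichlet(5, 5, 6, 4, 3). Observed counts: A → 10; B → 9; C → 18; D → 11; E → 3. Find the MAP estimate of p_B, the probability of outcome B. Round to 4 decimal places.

The posterior is Dirichlet(αᵢ + nᵢ) = Dirichlet(15, 14, 24, 15, 6).
For a Dirichlet(a₁,…,a_K) with all aᵢ > 1, the mode has j-th component (aⱼ − 1)/(Σaᵢ − K).
Here Σaᵢ = 74 and K = 5, so p_B = (14 − 1)/(74 − 5) = 13/69 ≈ 0.1884.

MAP estimate of p_B = 0.1884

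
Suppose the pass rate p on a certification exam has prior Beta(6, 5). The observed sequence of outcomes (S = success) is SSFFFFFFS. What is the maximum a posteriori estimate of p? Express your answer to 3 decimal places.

p̂_MAP = 0.444

Prior: Beta(6, 5).
Data: 3 successes in 9 trials (from the sequence). The binomial likelihood contributes p^3(1−p)^6, so the posterior is Beta(6+3, 5+6) = Beta(9, 11).
For Beta(a, b) with a, b > 1 the mode is (a−1)/(a+b−2) = 8/18 ≈ 0.444.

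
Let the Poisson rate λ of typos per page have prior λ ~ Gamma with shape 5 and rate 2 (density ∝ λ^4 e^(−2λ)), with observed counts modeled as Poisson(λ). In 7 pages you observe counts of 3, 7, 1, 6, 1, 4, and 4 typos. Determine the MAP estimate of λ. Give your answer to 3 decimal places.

λ̂_MAP = 3.333

Σxᵢ = 3+7+1+6+1+4+4 = 26, with n = 7.
Posterior ∝ λ^4e^(−2λ) · λ^26e^(−7λ) = λ^30e^(−9λ), i.e. Gamma(shape=31, rate=9).
The mode of a Gamma(a, b) with a ≥ 1 (shape–rate) is (a−1)/b = 30/9 ≈ 3.333.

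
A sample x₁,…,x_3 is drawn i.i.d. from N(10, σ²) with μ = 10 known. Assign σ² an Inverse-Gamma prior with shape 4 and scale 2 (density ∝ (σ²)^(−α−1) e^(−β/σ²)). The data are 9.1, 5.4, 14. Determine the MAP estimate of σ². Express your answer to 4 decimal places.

Sum of squared deviations about the known mean: SS = (9.1−10)² + (5.4−10)² + (14−10)² = 37.97.
The Normal likelihood contributes (σ²)^(−n/2) exp(−SS/(2σ²)), so the posterior is Inverse-Gamma(α + n/2, β + SS/2) = Inverse-Gamma(5.5, 20.985).
The mode of Inverse-Gamma(a, b) is b/(a+1) = 20.985/6.5 ≈ 3.2285.

σ̂²_MAP = 3.2285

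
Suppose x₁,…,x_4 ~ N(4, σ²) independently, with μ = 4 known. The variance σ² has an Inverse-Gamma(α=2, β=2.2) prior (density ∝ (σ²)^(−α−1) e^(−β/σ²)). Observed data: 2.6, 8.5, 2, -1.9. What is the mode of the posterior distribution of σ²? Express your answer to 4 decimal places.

σ̂²_MAP = 6.5420

Sum of squared deviations about the known mean: SS = (2.6−4)² + (8.5−4)² + (2−4)² + (-1.9−4)² = 61.02.
The Normal likelihood contributes (σ²)^(−n/2) exp(−SS/(2σ²)), so the posterior is Inverse-Gamma(α + n/2, β + SS/2) = Inverse-Gamma(4, 32.71).
The mode of Inverse-Gamma(a, b) is b/(a+1) = 32.71/5 ≈ 6.5420.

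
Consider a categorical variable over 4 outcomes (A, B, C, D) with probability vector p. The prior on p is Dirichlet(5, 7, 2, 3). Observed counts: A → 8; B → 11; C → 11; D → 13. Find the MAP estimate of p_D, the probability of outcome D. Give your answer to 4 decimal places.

The posterior is Dirichlet(αᵢ + nᵢ) = Dirichlet(13, 18, 13, 16).
For a Dirichlet(a₁,…,a_K) with all aᵢ > 1, the mode has j-th component (aⱼ − 1)/(Σaᵢ − K).
Here Σaᵢ = 60 and K = 4, so p_D = (16 − 1)/(60 − 4) = 15/56 ≈ 0.2679.

MAP estimate of p_D = 0.2679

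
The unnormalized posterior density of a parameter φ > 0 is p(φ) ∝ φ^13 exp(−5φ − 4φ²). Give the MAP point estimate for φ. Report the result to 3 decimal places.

φ̂_MAP = 1.000

ℓ'(φ) = 13/φ − 5 − 8φ. Setting this to zero and multiplying by φ: 8φ² + 5φ − 13 = 0.
φ = (−5 + √(5² + 4·8·13)) / (2·8) = (−5 + √441) / 16 = (−5 + 21)/16 = 1.
ℓ''(φ) = −13/φ² − 8 < 0, confirming a maximum.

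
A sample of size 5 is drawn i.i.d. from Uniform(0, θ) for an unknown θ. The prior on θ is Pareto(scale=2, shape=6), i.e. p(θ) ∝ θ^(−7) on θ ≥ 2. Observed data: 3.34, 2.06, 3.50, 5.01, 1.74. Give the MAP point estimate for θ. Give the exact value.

θ̂_MAP = 5.01

The Uniform(0, θ) likelihood is θ^(−n) for θ ≥ max(xᵢ), zero otherwise. Here max(xᵢ) = 5.01.
Posterior ∝ θ^(−7) · θ^(−5) = θ^(−12) on θ ≥ max(2, 5.01) = 5.01.
This density is strictly decreasing in θ, so the posterior mode lies at the lower boundary of the support.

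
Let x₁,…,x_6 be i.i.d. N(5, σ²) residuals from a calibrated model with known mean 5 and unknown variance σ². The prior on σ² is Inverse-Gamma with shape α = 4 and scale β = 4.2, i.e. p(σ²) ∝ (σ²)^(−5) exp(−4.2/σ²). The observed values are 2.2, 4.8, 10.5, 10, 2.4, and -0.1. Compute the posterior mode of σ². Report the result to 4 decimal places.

Sum of squared deviations about the known mean: SS = (2.2−5)² + (4.8−5)² + (10.5−5)² + (10−5)² + (2.4−5)² + (-0.1−5)² = 95.9.
The Normal likelihood contributes (σ²)^(−n/2) exp(−SS/(2σ²)), so the posterior is Inverse-Gamma(α + n/2, β + SS/2) = Inverse-Gamma(7, 52.15).
The mode of Inverse-Gamma(a, b) is b/(a+1) = 52.15/8 ≈ 6.5188.

σ̂²_MAP = 6.5188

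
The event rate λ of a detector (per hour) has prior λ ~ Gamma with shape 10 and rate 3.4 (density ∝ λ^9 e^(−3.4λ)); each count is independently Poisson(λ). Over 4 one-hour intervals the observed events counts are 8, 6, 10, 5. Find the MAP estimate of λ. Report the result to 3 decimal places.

λ̂_MAP = 5.135

Σxᵢ = 8+6+10+5 = 29, with n = 4.
Posterior ∝ λ^9e^(−3.4λ) · λ^29e^(−4λ) = λ^38e^(−7.4λ), i.e. Gamma(shape=39, rate=7.4).
The mode of a Gamma(a, b) with a ≥ 1 (shape–rate) is (a−1)/b = 38/7.4 ≈ 5.135.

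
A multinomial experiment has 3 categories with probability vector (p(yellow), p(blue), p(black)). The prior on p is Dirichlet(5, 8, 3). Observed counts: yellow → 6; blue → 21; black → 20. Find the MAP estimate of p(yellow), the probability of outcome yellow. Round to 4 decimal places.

MAP estimate of p(yellow) = 0.1667

The posterior is Dirichlet(αᵢ + nᵢ) = Dirichlet(11, 29, 23).
For a Dirichlet(a₁,…,a_K) with all aᵢ > 1, the mode has j-th component (aⱼ − 1)/(Σaᵢ − K).
Here Σaᵢ = 63 and K = 3, so p(yellow) = (11 − 1)/(63 − 3) = 10/60 ≈ 0.1667.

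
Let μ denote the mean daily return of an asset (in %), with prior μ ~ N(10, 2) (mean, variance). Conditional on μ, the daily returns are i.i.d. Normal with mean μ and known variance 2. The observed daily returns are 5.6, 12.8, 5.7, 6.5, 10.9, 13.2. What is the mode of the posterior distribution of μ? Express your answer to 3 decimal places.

μ̂_MAP = 9.243

n = 6; x̄ = (5.6 + 12.8 + 5.7 + 6.5 + 10.9 + 13.2)/6 = 54.7/6 = 547/60 ≈ 9.1167.
For a Normal prior and Normal likelihood with known variance, the posterior is Normal; its mode equals its mean, the precision-weighted average.
Prior precision 1/σ₀² = 1/2 = 0.5; data precision n/σ² = 6/2 = 3.
μ̂ = (0.5·10 + 3·(547/60)) / (0.5 + 3) = 32.35/3.5 = 647/70 ≈ 9.243.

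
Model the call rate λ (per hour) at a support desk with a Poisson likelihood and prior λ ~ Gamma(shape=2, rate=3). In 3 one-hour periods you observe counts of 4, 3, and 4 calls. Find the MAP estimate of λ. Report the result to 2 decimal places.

Σxᵢ = 4+3+4 = 11, with n = 3.
Posterior ∝ λe^(−3λ) · λ^11e^(−3λ) = λ^12e^(−6λ), i.e. Gamma(shape=13, rate=6).
The mode of a Gamma(a, b) with a ≥ 1 (shape–rate) is (a−1)/b = 12/6 ≈ 2.00.

λ̂_MAP = 2.00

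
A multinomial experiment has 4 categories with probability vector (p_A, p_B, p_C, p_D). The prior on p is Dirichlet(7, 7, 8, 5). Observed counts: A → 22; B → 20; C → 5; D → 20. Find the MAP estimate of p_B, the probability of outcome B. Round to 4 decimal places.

The posterior is Dirichlet(αᵢ + nᵢ) = Dirichlet(29, 27, 13, 25).
For a Dirichlet(a₁,…,a_K) with all aᵢ > 1, the mode has j-th component (aⱼ − 1)/(Σaᵢ − K).
Here Σaᵢ = 94 and K = 4, so p_B = (27 − 1)/(94 − 4) = 26/90 ≈ 0.2889.

MAP estimate of p_B = 0.2889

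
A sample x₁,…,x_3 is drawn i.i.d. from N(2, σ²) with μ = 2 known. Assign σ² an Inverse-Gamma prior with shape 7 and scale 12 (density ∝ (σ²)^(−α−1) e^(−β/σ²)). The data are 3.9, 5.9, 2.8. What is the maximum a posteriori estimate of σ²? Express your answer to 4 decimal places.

σ̂²_MAP = 2.2874

Sum of squared deviations about the known mean: SS = (3.9−2)² + (5.9−2)² + (2.8−2)² = 19.46.
The Normal likelihood contributes (σ²)^(−n/2) exp(−SS/(2σ²)), so the posterior is Inverse-Gamma(α + n/2, β + SS/2) = Inverse-Gamma(8.5, 21.73).
The mode of Inverse-Gamma(a, b) is b/(a+1) = 21.73/9.5 ≈ 2.2874.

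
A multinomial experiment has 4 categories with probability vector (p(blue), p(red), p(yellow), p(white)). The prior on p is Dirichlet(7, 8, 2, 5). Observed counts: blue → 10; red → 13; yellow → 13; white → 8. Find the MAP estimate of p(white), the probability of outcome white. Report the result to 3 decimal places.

MAP estimate of p(white) = 0.194

The posterior is Dirichlet(αᵢ + nᵢ) = Dirichlet(17, 21, 15, 13).
For a Dirichlet(a₁,…,a_K) with all aᵢ > 1, the mode has j-th component (aⱼ − 1)/(Σaᵢ − K).
Here Σaᵢ = 66 and K = 4, so p(white) = (13 − 1)/(66 − 4) = 12/62 ≈ 0.194.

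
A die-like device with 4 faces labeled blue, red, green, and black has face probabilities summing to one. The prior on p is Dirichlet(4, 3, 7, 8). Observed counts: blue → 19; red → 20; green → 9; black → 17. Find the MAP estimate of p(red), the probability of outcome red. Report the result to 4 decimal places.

MAP estimate of p(red) = 0.2651

The posterior is Dirichlet(αᵢ + nᵢ) = Dirichlet(23, 23, 16, 25).
For a Dirichlet(a₁,…,a_K) with all aᵢ > 1, the mode has j-th component (aⱼ − 1)/(Σaᵢ − K).
Here Σaᵢ = 87 and K = 4, so p(red) = (23 − 1)/(87 − 4) = 22/83 ≈ 0.2651.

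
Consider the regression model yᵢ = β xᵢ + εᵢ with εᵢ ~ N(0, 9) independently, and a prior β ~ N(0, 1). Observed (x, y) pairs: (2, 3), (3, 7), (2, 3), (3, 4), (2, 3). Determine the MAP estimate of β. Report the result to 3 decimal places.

β̂_MAP = 1.308

log p(β | y) = −Σ(yᵢ − βxᵢ)²/(2·9) − β²/(2·1) + const.
Setting the derivative to zero: Σxᵢ(yᵢ − βxᵢ)/9 − β/1 = 0, so β = Σxᵢyᵢ / (Σxᵢ² + σ²/τ²).
Σxᵢyᵢ = 2·3 + 3·7 + 2·3 + 3·4 + 2·3 = 51; Σxᵢ² = 30; σ²/τ² = 9.
β̂_MAP = 51 / (30 + 9) = 51/39 ≈ 1.308.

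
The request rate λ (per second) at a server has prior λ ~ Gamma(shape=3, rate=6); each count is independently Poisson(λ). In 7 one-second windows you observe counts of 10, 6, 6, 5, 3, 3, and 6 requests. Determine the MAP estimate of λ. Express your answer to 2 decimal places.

Σxᵢ = 10+6+6+5+3+3+6 = 39, with n = 7.
Posterior ∝ λ^2e^(−6λ) · λ^39e^(−7λ) = λ^41e^(−13λ), i.e. Gamma(shape=42, rate=13).
The mode of a Gamma(a, b) with a ≥ 1 (shape–rate) is (a−1)/b = 41/13 ≈ 3.15.

λ̂_MAP = 3.15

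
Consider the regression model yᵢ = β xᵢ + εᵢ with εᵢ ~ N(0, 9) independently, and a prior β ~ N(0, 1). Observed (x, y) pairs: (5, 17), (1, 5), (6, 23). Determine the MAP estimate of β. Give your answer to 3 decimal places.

β̂_MAP = 3.211

log p(β | y) = −Σ(yᵢ − βxᵢ)²/(2·9) − β²/(2·1) + const.
Setting the derivative to zero: Σxᵢ(yᵢ − βxᵢ)/9 − β/1 = 0, so β = Σxᵢyᵢ / (Σxᵢ² + σ²/τ²).
Σxᵢyᵢ = 5·17 + 1·5 + 6·23 = 228; Σxᵢ² = 62; σ²/τ² = 9.
β̂_MAP = 228 / (62 + 9) = 228/71 ≈ 3.211.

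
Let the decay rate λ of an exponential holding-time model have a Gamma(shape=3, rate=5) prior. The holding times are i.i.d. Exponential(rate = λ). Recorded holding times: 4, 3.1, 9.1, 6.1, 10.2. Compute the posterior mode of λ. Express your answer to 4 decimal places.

The Exponential(rate=λ) likelihood is ∝ λ^n e^(−λΣtᵢ). Here n = 5 and Σtᵢ = 4 + 3.1 + 9.1 + 6.1 + 10.2 = 32.5.
Posterior ∝ λ^2e^(−5λ) · λ^5e^(−32.5λ) = λ^7e^(−37.5λ), i.e. Gamma(8, 37.5).
Mode = (a−1)/b = 7/37.5 ≈ 0.1867.

λ̂_MAP = 0.1867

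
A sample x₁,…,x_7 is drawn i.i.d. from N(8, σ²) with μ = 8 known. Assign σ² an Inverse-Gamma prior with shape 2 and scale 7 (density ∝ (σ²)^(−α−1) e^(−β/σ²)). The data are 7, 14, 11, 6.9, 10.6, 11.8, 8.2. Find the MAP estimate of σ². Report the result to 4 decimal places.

Sum of squared deviations about the known mean: SS = (7−8)² + (14−8)² + (11−8)² + (6.9−8)² + (10.6−8)² + (11.8−8)² + (8.2−8)² = 68.45.
The Normal likelihood contributes (σ²)^(−n/2) exp(−SS/(2σ²)), so the posterior is Inverse-Gamma(α + n/2, β + SS/2) = Inverse-Gamma(5.5, 41.225).
The mode of Inverse-Gamma(a, b) is b/(a+1) = 41.225/6.5 ≈ 6.3423.

σ̂²_MAP = 6.3423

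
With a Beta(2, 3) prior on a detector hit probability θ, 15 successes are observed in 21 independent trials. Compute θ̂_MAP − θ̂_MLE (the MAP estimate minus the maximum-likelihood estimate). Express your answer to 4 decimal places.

Posterior is Beta(17, 9); MAP = (17−1)/(26−2) = 16/24 ≈ 0.66667.
MLE ignores the prior: θ̂_MLE = k/n = 15/21 ≈ 0.71429.
Difference = 16/24 − 15/21 = -1/21 ≈ -0.0476.

MAP − MLE = -0.0476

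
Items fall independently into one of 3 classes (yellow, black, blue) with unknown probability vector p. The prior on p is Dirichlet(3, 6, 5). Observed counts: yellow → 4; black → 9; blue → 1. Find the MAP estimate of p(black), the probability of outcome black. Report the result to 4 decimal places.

MAP estimate of p(black) = 0.5600

The posterior is Dirichlet(αᵢ + nᵢ) = Dirichlet(7, 15, 6).
For a Dirichlet(a₁,…,a_K) with all aᵢ > 1, the mode has j-th component (aⱼ − 1)/(Σaᵢ − K).
Here Σaᵢ = 28 and K = 3, so p(black) = (15 − 1)/(28 − 3) = 14/25 ≈ 0.5600.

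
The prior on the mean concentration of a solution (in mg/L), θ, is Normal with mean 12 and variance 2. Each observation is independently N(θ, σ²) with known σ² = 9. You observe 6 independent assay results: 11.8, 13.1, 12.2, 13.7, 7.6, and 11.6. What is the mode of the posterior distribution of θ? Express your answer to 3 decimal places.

θ̂_MAP = 11.810

n = 6; x̄ = (11.8 + 13.1 + 12.2 + 13.7 + 7.6 + 11.6)/6 = 70/6 = 35/3 ≈ 11.6667.
For a Normal prior and Normal likelihood with known variance, the posterior is Normal; its mode equals its mean, the precision-weighted average.
Prior precision 1/σ₀² = 1/2 = 0.5; data precision n/σ² = 6/9 = 2/3.
θ̂ = (0.5·12 + (2/3)·(35/3)) / (0.5 + 2/3) = (124/9)/(7/6) = 248/21 ≈ 11.810.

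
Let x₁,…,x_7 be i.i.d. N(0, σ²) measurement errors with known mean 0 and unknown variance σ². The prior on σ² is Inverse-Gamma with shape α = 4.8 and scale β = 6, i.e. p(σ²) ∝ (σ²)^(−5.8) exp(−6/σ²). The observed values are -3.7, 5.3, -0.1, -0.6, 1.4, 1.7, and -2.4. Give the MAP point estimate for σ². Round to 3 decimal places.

σ̂²_MAP = 3.482

Sum of squared deviations about the known mean: SS = (-3.7−0)² + (5.3−0)² + (-0.1−0)² + (-0.6−0)² + (1.4−0)² + (1.7−0)² + (-2.4−0)² = 52.76.
The Normal likelihood contributes (σ²)^(−n/2) exp(−SS/(2σ²)), so the posterior is Inverse-Gamma(α + n/2, β + SS/2) = Inverse-Gamma(8.3, 32.38).
The mode of Inverse-Gamma(a, b) is b/(a+1) = 32.38/9.3 ≈ 3.482.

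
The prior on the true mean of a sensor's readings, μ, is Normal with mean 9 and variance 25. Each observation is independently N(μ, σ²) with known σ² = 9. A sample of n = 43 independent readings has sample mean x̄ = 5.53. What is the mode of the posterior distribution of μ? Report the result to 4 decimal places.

n = 43, x̄ = 5.53.
For a Normal prior and Normal likelihood with known variance, the posterior is Normal; its mode equals its mean, the precision-weighted average.
Prior precision 1/σ₀² = 1/25 = 0.04; data precision n/σ² = 43/9.
μ̂ = (0.04·9 + (43/9)·5.53) / (0.04 + 43/9) = (24103/900)/(1084/225) = 24103/4336 ≈ 5.5588.

μ̂_MAP = 5.5588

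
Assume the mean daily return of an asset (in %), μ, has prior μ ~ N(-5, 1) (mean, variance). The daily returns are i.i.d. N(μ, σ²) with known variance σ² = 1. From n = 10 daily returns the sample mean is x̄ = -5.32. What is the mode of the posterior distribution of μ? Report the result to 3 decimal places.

μ̂_MAP = -5.291

n = 10, x̄ = -5.32.
For a Normal prior and Normal likelihood with known variance, the posterior is Normal; its mode equals its mean, the precision-weighted average.
Prior precision 1/σ₀² = 1/1 = 1; data precision n/σ² = 10/1 = 10.
μ̂ = (1·(-5) + 10·(-5.32)) / (1 + 10) = (-58.2)/11 = -291/55 ≈ -5.291.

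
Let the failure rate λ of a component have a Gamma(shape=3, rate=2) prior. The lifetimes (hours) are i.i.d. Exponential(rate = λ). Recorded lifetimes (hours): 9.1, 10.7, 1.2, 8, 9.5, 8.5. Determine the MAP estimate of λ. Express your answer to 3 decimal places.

The Exponential(rate=λ) likelihood is ∝ λ^n e^(−λΣtᵢ). Here n = 6 and Σtᵢ = 9.1 + 10.7 + 1.2 + 8 + 9.5 + 8.5 = 47.
Posterior ∝ λ^2e^(−2λ) · λ^6e^(−47λ) = λ^8e^(−49λ), i.e. Gamma(9, 49).
Mode = (a−1)/b = 8/49 ≈ 0.163.

λ̂_MAP = 0.163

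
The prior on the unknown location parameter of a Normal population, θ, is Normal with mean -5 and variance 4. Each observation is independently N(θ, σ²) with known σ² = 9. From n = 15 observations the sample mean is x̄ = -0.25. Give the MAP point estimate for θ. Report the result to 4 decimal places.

n = 15, x̄ = -0.25.
For a Normal prior and Normal likelihood with known variance, the posterior is Normal; its mode equals its mean, the precision-weighted average.
Prior precision 1/σ₀² = 1/4 = 0.25; data precision n/σ² = 15/9 = 5/3.
θ̂ = (0.25·(-5) + (5/3)·(-0.25)) / (0.25 + 5/3) = (-5/3)/(23/12) = -20/23 ≈ -0.8696.

θ̂_MAP = -0.8696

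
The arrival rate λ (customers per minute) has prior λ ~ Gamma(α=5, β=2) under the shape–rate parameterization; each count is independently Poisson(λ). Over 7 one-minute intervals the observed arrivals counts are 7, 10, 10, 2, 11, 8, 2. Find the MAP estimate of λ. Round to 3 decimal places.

λ̂_MAP = 6.000

Σxᵢ = 7+10+10+2+11+8+2 = 50, with n = 7.
Posterior ∝ λ^4e^(−2λ) · λ^50e^(−7λ) = λ^54e^(−9λ), i.e. Gamma(shape=55, rate=9).
The mode of a Gamma(a, b) with a ≥ 1 (shape–rate) is (a−1)/b = 54/9 ≈ 6.000.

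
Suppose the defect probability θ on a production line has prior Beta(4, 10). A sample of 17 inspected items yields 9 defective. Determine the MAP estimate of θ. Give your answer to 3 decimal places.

Prior: Beta(4, 10).
Data: 9 successes in 17 trials. The binomial likelihood contributes θ^9(1−θ)^8, so the posterior is Beta(4+9, 10+8) = Beta(13, 18).
For Beta(a, b) with a, b > 1 the mode is (a−1)/(a+b−2) = 12/29 ≈ 0.414.

θ̂_MAP = 0.414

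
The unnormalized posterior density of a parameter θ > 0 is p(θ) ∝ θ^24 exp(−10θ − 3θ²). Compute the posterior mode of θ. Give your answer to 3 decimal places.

θ̂_MAP = 1.333

ℓ'(θ) = 24/θ − 10 − 6θ. Setting this to zero and multiplying by θ: 6θ² + 10θ − 24 = 0.
θ = (−10 + √(10² + 4·6·24)) / (2·6) = (−10 + √676) / 12 = (−10 + 26)/12 = 4/3.
ℓ''(θ) = −24/θ² − 6 < 0, confirming a maximum.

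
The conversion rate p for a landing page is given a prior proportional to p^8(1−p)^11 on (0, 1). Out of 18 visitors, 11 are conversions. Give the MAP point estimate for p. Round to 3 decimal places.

p̂_MAP = 0.514

The prior density ∝ p^8(1−p)^11 is the kernel of Beta(9, 12).
Data: 11 successes in 18 trials. The binomial likelihood contributes p^11(1−p)^7, so the posterior is Beta(9+11, 12+7) = Beta(20, 19).
For Beta(a, b) with a, b > 1 the mode is (a−1)/(a+b−2) = 19/37 ≈ 0.514.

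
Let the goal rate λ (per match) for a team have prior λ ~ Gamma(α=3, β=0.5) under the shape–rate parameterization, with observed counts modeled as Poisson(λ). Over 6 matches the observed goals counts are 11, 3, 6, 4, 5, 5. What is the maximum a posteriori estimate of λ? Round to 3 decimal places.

Σxᵢ = 11+3+6+4+5+5 = 34, with n = 6.
Posterior ∝ λ^2e^(−0.5λ) · λ^34e^(−6λ) = λ^36e^(−6.5λ), i.e. Gamma(shape=37, rate=6.5).
The mode of a Gamma(a, b) with a ≥ 1 (shape–rate) is (a−1)/b = 36/6.5 ≈ 5.538.

λ̂_MAP = 5.538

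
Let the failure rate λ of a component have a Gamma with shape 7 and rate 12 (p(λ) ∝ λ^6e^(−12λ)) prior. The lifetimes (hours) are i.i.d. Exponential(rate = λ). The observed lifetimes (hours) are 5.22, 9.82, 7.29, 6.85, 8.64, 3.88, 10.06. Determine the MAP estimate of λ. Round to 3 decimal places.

The Exponential(rate=λ) likelihood is ∝ λ^n e^(−λΣtᵢ). Here n = 7 and Σtᵢ = 5.22 + 9.82 + 7.29 + 6.85 + 8.64 + 3.88 + 10.06 = 51.76.
Posterior ∝ λ^6e^(−12λ) · λ^7e^(−51.76λ) = λ^13e^(−63.76λ), i.e. Gamma(14, 63.76).
Mode = (a−1)/b = 13/63.76 ≈ 0.204.

λ̂_MAP = 0.204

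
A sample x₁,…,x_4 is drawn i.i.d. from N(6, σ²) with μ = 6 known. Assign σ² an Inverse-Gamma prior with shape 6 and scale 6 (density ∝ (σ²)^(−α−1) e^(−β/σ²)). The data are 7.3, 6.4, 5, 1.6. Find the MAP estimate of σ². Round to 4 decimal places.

Sum of squared deviations about the known mean: SS = (7.3−6)² + (6.4−6)² + (5−6)² + (1.6−6)² = 22.21.
The Normal likelihood contributes (σ²)^(−n/2) exp(−SS/(2σ²)), so the posterior is Inverse-Gamma(α + n/2, β + SS/2) = Inverse-Gamma(8, 17.105).
The mode of Inverse-Gamma(a, b) is b/(a+1) = 17.105/9 ≈ 1.9006.

σ̂²_MAP = 1.9006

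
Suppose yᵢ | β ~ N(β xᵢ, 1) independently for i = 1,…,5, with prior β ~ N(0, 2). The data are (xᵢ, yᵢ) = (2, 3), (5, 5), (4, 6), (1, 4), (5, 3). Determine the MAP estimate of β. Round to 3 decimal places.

log p(β | y) = −Σ(yᵢ − βxᵢ)²/(2·1) − β²/(2·2) + const.
Setting the derivative to zero: Σxᵢ(yᵢ − βxᵢ)/1 − β/2 = 0, so β = Σxᵢyᵢ / (Σxᵢ² + σ²/τ²).
Σxᵢyᵢ = 2·3 + 5·5 + 4·6 + 1·4 + 5·3 = 74; Σxᵢ² = 71; σ²/τ² = 0.5.
β̂_MAP = 74 / (71 + 0.5) = 74/71.5 ≈ 1.035.

β̂_MAP = 1.035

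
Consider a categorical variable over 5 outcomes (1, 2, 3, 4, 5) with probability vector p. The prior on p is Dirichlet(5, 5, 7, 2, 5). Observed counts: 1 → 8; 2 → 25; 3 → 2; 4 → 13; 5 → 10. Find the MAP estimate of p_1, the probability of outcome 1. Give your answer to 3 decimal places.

MAP estimate: 0.156

The posterior is Dirichlet(αᵢ + nᵢ) = Dirichlet(13, 30, 9, 15, 15).
For a Dirichlet(a₁,…,a_K) with all aᵢ > 1, the mode has j-th component (aⱼ − 1)/(Σaᵢ − K).
Here Σaᵢ = 82 and K = 5, so p_1 = (13 − 1)/(82 − 5) = 12/77 ≈ 0.156.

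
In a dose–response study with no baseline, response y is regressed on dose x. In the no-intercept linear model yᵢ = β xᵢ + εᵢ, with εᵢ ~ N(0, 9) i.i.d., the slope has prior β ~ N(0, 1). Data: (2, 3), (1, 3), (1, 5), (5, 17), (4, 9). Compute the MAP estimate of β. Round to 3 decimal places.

β̂_MAP = 2.411

log p(β | y) = −Σ(yᵢ − βxᵢ)²/(2·9) − β²/(2·1) + const.
Setting the derivative to zero: Σxᵢ(yᵢ − βxᵢ)/9 − β/1 = 0, so β = Σxᵢyᵢ / (Σxᵢ² + σ²/τ²).
Σxᵢyᵢ = 2·3 + 1·3 + 1·5 + 5·17 + 4·9 = 135; Σxᵢ² = 47; σ²/τ² = 9.
β̂_MAP = 135 / (47 + 9) = 135/56 ≈ 2.411.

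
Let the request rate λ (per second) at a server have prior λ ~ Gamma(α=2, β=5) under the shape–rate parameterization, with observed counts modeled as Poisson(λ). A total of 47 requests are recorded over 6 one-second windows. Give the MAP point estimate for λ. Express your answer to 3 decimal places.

Σxᵢ = 47, n = 6.
Posterior ∝ λe^(−5λ) · λ^47e^(−6λ) = λ^48e^(−11λ), i.e. Gamma(shape=49, rate=11).
The mode of a Gamma(a, b) with a ≥ 1 (shape–rate) is (a−1)/b = 48/11 ≈ 4.364.

λ̂_MAP = 4.364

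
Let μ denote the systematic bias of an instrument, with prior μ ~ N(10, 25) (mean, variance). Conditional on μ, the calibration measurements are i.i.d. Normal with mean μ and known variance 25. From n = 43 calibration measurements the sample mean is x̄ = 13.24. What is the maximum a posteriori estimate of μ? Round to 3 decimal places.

n = 43, x̄ = 13.24.
For a Normal prior and Normal likelihood with known variance, the posterior is Normal; its mode equals its mean, the precision-weighted average.
Prior precision 1/σ₀² = 1/25 = 0.04; data precision n/σ² = 43/25 = 1.72.
μ̂ = (0.04·10 + 1.72·13.24) / (0.04 + 1.72) = 23.1728/1.76 = 14483/1100 ≈ 13.166.

μ̂_MAP = 13.166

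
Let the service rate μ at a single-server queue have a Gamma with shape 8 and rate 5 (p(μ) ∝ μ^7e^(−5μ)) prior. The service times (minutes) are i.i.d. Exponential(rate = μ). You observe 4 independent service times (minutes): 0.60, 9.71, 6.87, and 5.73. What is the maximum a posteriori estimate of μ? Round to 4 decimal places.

The Exponential(rate=μ) likelihood is ∝ μ^n e^(−μΣtᵢ). Here n = 4 and Σtᵢ = 0.60 + 9.71 + 6.87 + 5.73 = 22.91.
Posterior ∝ μ^7e^(−5μ) · μ^4e^(−22.91μ) = μ^11e^(−27.91μ), i.e. Gamma(12, 27.91).
Mode = (a−1)/b = 11/27.91 ≈ 0.3941.

μ̂_MAP = 0.3941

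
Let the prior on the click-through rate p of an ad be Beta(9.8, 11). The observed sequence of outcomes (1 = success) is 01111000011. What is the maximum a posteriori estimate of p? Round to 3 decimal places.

p̂_MAP = 0.497

Prior: Beta(9.8, 11).
Data: 6 successes in 11 trials (from the sequence). The binomial likelihood contributes p^6(1−p)^5, so the posterior is Beta(9.8+6, 11+5) = Beta(15.8, 16).
For Beta(a, b) with a, b > 1 the mode is (a−1)/(a+b−2) = 14.8/29.8 ≈ 0.497.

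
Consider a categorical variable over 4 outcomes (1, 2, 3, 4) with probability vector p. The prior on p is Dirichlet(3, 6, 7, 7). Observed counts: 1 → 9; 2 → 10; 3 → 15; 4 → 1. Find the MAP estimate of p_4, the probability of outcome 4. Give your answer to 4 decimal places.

The posterior is Dirichlet(αᵢ + nᵢ) = Dirichlet(12, 16, 22, 8).
For a Dirichlet(a₁,…,a_K) with all aᵢ > 1, the mode has j-th component (aⱼ − 1)/(Σaᵢ − K).
Here Σaᵢ = 58 and K = 4, so p_4 = (8 − 1)/(58 − 4) = 7/54 ≈ 0.1296.

MAP estimate: 0.1296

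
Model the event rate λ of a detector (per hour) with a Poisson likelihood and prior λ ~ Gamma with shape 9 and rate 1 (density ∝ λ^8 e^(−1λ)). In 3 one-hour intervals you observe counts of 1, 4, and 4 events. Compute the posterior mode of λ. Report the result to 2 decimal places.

λ̂_MAP = 4.25

Σxᵢ = 1+4+4 = 9, with n = 3.
Posterior ∝ λ^8e^(−1λ) · λ^9e^(−3λ) = λ^17e^(−4λ), i.e. Gamma(shape=18, rate=4).
The mode of a Gamma(a, b) with a ≥ 1 (shape–rate) is (a−1)/b = 17/4 ≈ 4.25.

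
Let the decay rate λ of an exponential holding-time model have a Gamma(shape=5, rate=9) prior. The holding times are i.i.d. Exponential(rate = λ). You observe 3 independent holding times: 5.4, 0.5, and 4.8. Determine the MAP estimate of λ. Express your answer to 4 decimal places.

The Exponential(rate=λ) likelihood is ∝ λ^n e^(−λΣtᵢ). Here n = 3 and Σtᵢ = 5.4 + 0.5 + 4.8 = 10.7.
Posterior ∝ λ^4e^(−9λ) · λ^3e^(−10.7λ) = λ^7e^(−19.7λ), i.e. Gamma(8, 19.7).
Mode = (a−1)/b = 7/19.7 ≈ 0.3553.

λ̂_MAP = 0.3553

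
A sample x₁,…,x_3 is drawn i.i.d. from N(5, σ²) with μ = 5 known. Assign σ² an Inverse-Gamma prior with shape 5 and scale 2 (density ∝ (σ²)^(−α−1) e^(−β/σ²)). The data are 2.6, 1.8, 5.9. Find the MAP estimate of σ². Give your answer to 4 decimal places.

σ̂²_MAP = 1.3873

Sum of squared deviations about the known mean: SS = (2.6−5)² + (1.8−5)² + (5.9−5)² = 16.81.
The Normal likelihood contributes (σ²)^(−n/2) exp(−SS/(2σ²)), so the posterior is Inverse-Gamma(α + n/2, β + SS/2) = Inverse-Gamma(6.5, 10.405).
The mode of Inverse-Gamma(a, b) is b/(a+1) = 10.405/7.5 ≈ 1.3873.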